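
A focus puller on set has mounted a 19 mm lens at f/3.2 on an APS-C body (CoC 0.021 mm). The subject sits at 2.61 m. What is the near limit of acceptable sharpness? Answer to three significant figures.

1.76 m

Hyperfocal distance H = f²/(N·c) + f = 19²/(3.2 × 0.021) + 19 = 361/0.0672 + 19 ≈ 5391.0 mm ≈ 5.391 m.
Near limit Dn = s·(H − f)/(H + s − 2f) = 2610 × (5391.0 − 19) / (5391.0 + 2610 − 2 × 19) = 2610 × 5372.0 / 7963.0 ≈ 1760.8 mm ≈ 1.76 m.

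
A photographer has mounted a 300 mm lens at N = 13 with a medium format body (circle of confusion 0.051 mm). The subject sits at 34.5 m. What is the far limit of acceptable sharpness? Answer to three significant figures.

46.1 m

Hyperfocal distance H = f²/(N·c) + f = 300²/(13 × 0.051) + 300 = 90000/0.663 + 300 ≈ 136046.6 mm ≈ 136.0 m.
Far limit Df = s·(H − f)/(H − s) = 34500 × (136046.6 − 300) / (136046.6 − 34500) = 34500 × 135746.6 / 101546.6 ≈ 46119 mm ≈ 46.1 m.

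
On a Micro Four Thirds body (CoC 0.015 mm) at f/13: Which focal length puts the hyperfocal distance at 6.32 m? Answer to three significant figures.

From H = f²/(N·c) + f, with f ≪ H: f ≈ √(H·N·c) = √(6320 × 13 × 0.015) = √1232.4 ≈ 35.11 mm.
Exact: f² + N·c·f − N·c·H = 0 ⇒ f = (−N·c + √((N·c)² + 4·N·c·H))/2 = (−0.195 + √4929.6)/2 ≈ 35.008 mm ≈ 35.0 mm.

35.0 mm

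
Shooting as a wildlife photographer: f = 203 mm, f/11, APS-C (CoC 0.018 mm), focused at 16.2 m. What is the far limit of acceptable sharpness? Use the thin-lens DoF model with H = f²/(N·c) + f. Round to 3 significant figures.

17.5 m

Hyperfocal distance H = f²/(N·c) + f = 203²/(11 × 0.018) + 203 = 41209/0.198 + 203 ≈ 208329.3 mm ≈ 208.3 m.
Far limit Df = s·(H − f)/(H − s) = 16200 × (208329.3 − 203) / (208329.3 − 16200) = 16200 × 208126.3 / 192129.3 ≈ 17549 mm ≈ 17.5 m.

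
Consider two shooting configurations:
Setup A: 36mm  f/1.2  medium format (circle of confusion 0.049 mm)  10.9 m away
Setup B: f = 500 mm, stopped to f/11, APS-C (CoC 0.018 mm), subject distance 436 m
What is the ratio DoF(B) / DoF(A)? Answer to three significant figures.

Setup A: H = 36²/(1.2×0.049) + 36 ≈ 22076.8 mm; DoF = Df − Dn = 21495 − 7301 ≈ 14194 mm.
Setup B: H = 500²/(11×0.018) + 500 ≈ 1263126.3 mm; DoF = Df − Dn = 665564 − 324184 ≈ 341380 mm.
Ratio = 341380 / 14194 ≈ 24.1.

24.1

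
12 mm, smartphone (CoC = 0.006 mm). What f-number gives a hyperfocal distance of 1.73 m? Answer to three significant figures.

f/14

Rearrange H = f²/(N·c) + f for N: N = f² / ((H − f)·c).
N = 12² / ((1730 − 12) × 0.006) = 144 / 10.31 ≈ 14.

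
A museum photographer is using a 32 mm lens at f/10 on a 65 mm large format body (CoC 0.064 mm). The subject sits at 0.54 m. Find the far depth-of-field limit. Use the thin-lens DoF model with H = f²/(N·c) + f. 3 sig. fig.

0.791 m

Hyperfocal distance H = f²/(N·c) + f = 32²/(10 × 0.064) + 32 = 1024/0.64 + 32 ≈ 1632.0 mm ≈ 1.632 m.
Far limit Df = s·(H − f)/(H − s) = 540 × (1632.0 − 32) / (1632.0 − 540) = 540 × 1600.0 / 1092.0 ≈ 791.21 mm ≈ 0.791 m.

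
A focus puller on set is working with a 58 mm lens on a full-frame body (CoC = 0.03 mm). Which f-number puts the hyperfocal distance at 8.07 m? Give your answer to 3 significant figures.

Rearrange H = f²/(N·c) + f for N: N = f² / ((H − f)·c).
N = 58² / ((8070 − 58) × 0.03) = 3364 / 240.4 ≈ 14.

f/14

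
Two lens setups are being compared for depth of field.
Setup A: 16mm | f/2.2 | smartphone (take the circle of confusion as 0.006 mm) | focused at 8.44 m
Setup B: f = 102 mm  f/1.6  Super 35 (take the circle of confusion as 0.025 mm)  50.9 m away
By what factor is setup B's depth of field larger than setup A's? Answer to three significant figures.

2.29

Setup A: H = 16²/(2.2×0.006) + 16 ≈ 19409.9 mm; DoF = Df − Dn = 14921.2 − 5884.1 ≈ 9037.1 mm.
Setup B: H = 102²/(1.6×0.025) + 102 ≈ 260202.0 mm; DoF = Df − Dn = 63254 − 42583 ≈ 20671 mm.
Ratio = 20671 / 9037.1 ≈ 2.29.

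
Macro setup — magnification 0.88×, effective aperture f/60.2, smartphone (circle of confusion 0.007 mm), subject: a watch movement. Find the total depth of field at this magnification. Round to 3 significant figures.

At magnification m, DoF ≈ 2·N_eff·c/m² = 2 × 60.2 × 0.007 / 0.88² = 0.8428 / 0.7744 ≈ 1.09 mm.

1.09 mm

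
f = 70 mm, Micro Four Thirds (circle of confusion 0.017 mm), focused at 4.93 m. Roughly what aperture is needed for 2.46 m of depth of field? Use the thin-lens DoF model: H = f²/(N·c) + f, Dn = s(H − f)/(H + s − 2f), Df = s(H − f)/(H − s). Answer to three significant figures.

f/14

Write h = H − f = f²/(N·c). The thin-lens limits are Dn = s·h/(h + (s−f)) and Df = s·h/(h − (s−f)), so DoF = Df − Dn = 2·s·(s−f)·h / (h² − (s−f)²).
That is a quadratic in h: DoF·h² − 2·s·(s−f)·h − DoF·(s−f)² = 0 ⇒ h = (s−f)·(s + √(s² + DoF²)) / DoF = 4860 × (4930 + √(4930² + 2460²)) / 2460 = 4860 × (4930 + 5509.67) / 2460 ≈ 20625 mm.
Then N = f²/(c·h) = 70² / (0.017 × 20625) = 4900 / 350.62 ≈ 14.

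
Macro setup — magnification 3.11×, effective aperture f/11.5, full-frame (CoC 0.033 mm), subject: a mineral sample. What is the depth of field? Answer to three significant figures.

0.0785 mm

At magnification m, DoF ≈ 2·N_eff·c/m² = 2 × 11.5 × 0.033 / 3.11² = 0.759 / 9.672 ≈ 0.0785 mm.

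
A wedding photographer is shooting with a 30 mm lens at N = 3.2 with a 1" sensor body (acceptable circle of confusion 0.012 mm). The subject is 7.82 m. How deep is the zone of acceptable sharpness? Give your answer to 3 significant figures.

5.84 m

Hyperfocal distance H = f²/(N·c) + f = 30²/(3.2 × 0.012) + 30 = 900/0.0384 + 30 ≈ 23467.5 mm ≈ 23.47 m.
Near limit Dn = s·(H − f)/(H + s − 2f) = 7820 × (23467.5 − 30) / (23467.5 + 7820 − 2 × 30) = 7820 × 23437.5 / 31227.5 ≈ 5869.2 mm.
Far limit Df = s·(H − f)/(H − s) = 7820 × (23467.5 − 30) / (23467.5 − 7820) = 7820 × 23437.5 / 15647.5 ≈ 11713.1 mm.
Depth of field = Df − Dn = 11713.1 − 5869.2 ≈ 5843.9 mm ≈ 5.84 m.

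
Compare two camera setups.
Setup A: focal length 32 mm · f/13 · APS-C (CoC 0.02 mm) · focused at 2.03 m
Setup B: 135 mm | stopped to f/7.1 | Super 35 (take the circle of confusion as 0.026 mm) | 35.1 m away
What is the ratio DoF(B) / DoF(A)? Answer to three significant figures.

10.3

Setup A: H = 32²/(13×0.02) + 32 ≈ 3970.5 mm; DoF = Df − Dn = 4120.2 − 1346.8 ≈ 2773.4 mm.
Setup B: H = 135²/(7.1×0.026) + 135 ≈ 98862.0 mm; DoF = Df − Dn = 54348 − 25920 ≈ 28428 mm.
Ratio = 28428 / 2773.4 ≈ 10.3.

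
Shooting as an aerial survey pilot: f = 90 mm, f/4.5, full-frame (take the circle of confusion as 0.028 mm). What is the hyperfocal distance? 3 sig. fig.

64.4 m

Hyperfocal distance H = f²/(N·c) + f = 90²/(4.5 × 0.028) + 90 = 8100/0.126 + 90 ≈ 64375.7 mm ≈ 64.4 m.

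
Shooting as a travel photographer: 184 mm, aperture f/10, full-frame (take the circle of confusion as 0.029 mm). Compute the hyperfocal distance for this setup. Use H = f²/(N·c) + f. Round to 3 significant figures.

117 m

Hyperfocal distance H = f²/(N·c) + f = 184²/(10 × 0.029) + 184 = 33856/0.29 + 184 ≈ 116928.8 mm ≈ 117 m.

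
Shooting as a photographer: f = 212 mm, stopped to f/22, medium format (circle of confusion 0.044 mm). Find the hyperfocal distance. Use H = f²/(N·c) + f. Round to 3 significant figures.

Hyperfocal distance H = f²/(N·c) + f = 212²/(22 × 0.044) + 212 = 44944/0.968 + 212 ≈ 46641.8 mm ≈ 46.6 m.

46.6 m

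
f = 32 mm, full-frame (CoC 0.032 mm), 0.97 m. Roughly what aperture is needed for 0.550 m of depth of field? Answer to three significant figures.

Write h = H − f = f²/(N·c). The thin-lens limits are Dn = s·h/(h + (s−f)) and Df = s·h/(h − (s−f)), so DoF = Df − Dn = 2·s·(s−f)·h / (h² − (s−f)²).
That is a quadratic in h: DoF·h² − 2·s·(s−f)·h − DoF·(s−f)² = 0 ⇒ h = (s−f)·(s + √(s² + DoF²)) / DoF = 938 × (970 + √(970² + 550²)) / 550 = 938 × (970 + 1115.08) / 550 ≈ 3556.0 mm.
Then N = f²/(c·h) = 32² / (0.032 × 3556.0) = 1024 / 113.79 ≈ 9.

f/9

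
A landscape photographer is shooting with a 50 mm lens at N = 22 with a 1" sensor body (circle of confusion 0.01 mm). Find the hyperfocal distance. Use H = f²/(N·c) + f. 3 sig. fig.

11.4 m

Hyperfocal distance H = f²/(N·c) + f = 50²/(22 × 0.01) + 50 = 2500/0.22 + 50 ≈ 11413.6 mm ≈ 11.4 m.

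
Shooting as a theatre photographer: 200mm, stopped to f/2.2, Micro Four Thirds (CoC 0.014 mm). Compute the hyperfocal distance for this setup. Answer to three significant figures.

1300 m

Hyperfocal distance H = f²/(N·c) + f = 200²/(2.2 × 0.014) + 200 = 40000/0.0308 + 200 ≈ 1298901.3 mm ≈ 1300 m.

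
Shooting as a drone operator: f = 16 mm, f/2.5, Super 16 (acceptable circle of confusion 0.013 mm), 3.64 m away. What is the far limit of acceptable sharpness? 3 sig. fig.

6.74 m

Hyperfocal distance H = f²/(N·c) + f = 16²/(2.5 × 0.013) + 16 = 256/0.0325 + 16 ≈ 7892.9 mm ≈ 7.893 m.
Far limit Df = s·(H − f)/(H − s) = 3640 × (7892.9 − 16) / (7892.9 − 3640) = 3640 × 7876.9 / 4252.9 ≈ 6741.7 mm ≈ 6.74 m.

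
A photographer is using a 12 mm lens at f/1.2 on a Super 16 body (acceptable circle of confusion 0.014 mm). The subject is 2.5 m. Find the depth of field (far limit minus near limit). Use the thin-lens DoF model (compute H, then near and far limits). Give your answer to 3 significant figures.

Hyperfocal distance H = f²/(N·c) + f = 12²/(1.2 × 0.014) + 12 = 144/0.0168 + 12 ≈ 8583.4 mm ≈ 8.583 m.
Near limit Dn = s·(H − f)/(H + s − 2f) = 2500 × (8583.4 − 12) / (8583.4 + 2500 − 2 × 12) = 2500 × 8571.4 / 11059.4 ≈ 1937.6 mm.
Far limit Df = s·(H − f)/(H − s) = 2500 × (8583.4 − 12) / (8583.4 − 2500) = 2500 × 8571.4 / 6083.4 ≈ 3522.4 mm.
Depth of field = Df − Dn = 3522.4 − 1937.6 ≈ 1584.8 mm ≈ 1.58 m.

1.58 m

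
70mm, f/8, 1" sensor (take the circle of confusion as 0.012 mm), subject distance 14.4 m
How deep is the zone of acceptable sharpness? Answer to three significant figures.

8.78 m

Hyperfocal distance H = f²/(N·c) + f = 70²/(8 × 0.012) + 70 = 4900/0.096 + 70 ≈ 51111.7 mm ≈ 51.11 m.
Near limit Dn = s·(H − f)/(H + s − 2f) = 14400 × (51111.7 − 70) / (51111.7 + 14400 − 2 × 70) = 14400 × 51041.7 / 65371.7 ≈ 11243.4 mm.
Far limit Df = s·(H − f)/(H − s) = 14400 × (51111.7 − 70) / (51111.7 − 14400) = 14400 × 51041.7 / 36711.7 ≈ 20020.9 mm.
Depth of field = Df − Dn = 20020.9 − 11243.4 ≈ 8777.5 mm ≈ 8.78 m.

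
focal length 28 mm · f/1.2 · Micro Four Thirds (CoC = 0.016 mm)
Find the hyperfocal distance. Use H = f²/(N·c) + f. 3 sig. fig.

40.9 m

Hyperfocal distance H = f²/(N·c) + f = 28²/(1.2 × 0.016) + 28 = 784/0.0192 + 28 ≈ 40861.3 mm ≈ 40.9 m.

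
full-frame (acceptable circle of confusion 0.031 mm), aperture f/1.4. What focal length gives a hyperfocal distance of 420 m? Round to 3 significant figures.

135 mm

From H = f²/(N·c) + f, with f ≪ H: f ≈ √(H·N·c) = √(420000 × 1.4 × 0.031) = √18228 ≈ 135.0 mm.
The +f correction barely moves this — solving exactly, f² + N·c·f − N·c·H = 0 ⇒ f = (−N·c + √((N·c)² + 4·N·c·H))/2 = (−0.0434 + √72912)/2 ≈ 134.99 mm, so f ≈ 135 mm.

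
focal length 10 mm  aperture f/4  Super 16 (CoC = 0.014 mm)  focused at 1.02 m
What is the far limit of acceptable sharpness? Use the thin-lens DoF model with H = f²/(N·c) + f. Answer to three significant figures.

2.35 m

Hyperfocal distance H = f²/(N·c) + f = 10²/(4 × 0.014) + 10 = 100/0.056 + 10 ≈ 1795.7 mm ≈ 1.796 m.
Far limit Df = s·(H − f)/(H − s) = 1020 × (1795.7 − 10) / (1795.7 − 1020) = 1020 × 1785.7 / 775.7 ≈ 2348.1 mm ≈ 2.35 m.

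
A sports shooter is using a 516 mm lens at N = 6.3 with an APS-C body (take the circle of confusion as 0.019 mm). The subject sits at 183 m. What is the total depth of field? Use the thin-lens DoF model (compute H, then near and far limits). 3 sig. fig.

30.2 m

Hyperfocal distance H = f²/(N·c) + f = 516²/(6.3 × 0.019) + 516 = 266256/0.1197 + 516 ≈ 2224876.9 mm ≈ 2225 m.
Near limit Dn = s·(H − f)/(H + s − 2f) = 183000 × (2224876.9 − 516) / (2224876.9 + 183000 − 2 × 516) = 183000 × 2224360.9 / 2406844.9 ≈ 169125 mm.
Far limit Df = s·(H − f)/(H − s) = 183000 × (2224876.9 − 516) / (2224876.9 − 183000) = 183000 × 2224360.9 / 2041876.9 ≈ 199355 mm.
Depth of field = Df − Dn = 199355 − 169125 ≈ 30230 mm ≈ 30.2 m.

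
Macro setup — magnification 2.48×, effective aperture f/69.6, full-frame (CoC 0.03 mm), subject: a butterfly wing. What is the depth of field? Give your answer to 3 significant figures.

0.679 mm

At magnification m, DoF ≈ 2·N_eff·c/m² = 2 × 69.6 × 0.03 / 2.48² = 4.176 / 6.15 ≈ 0.679 mm.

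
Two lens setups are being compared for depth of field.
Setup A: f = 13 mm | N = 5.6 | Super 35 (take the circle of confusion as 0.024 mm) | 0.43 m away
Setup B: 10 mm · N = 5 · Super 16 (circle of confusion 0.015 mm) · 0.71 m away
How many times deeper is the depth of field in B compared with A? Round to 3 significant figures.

Setup A: H = 13²/(5.6×0.024) + 13 ≈ 1270.4 mm; DoF = Df − Dn = 643.35 − 322.91 ≈ 320.44 mm.
Setup B: H = 10²/(5×0.015) + 10 ≈ 1343.3 mm; DoF = Df − Dn = 1494.7 − 465.6 ≈ 1029.1 mm.
Ratio = 1029.1 / 320.44 ≈ 3.21.

3.21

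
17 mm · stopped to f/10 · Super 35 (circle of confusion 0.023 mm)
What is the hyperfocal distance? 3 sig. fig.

1.27 m

Hyperfocal distance H = f²/(N·c) + f = 17²/(10 × 0.023) + 17 = 289/0.23 + 17 ≈ 1273.5 mm ≈ 1.27 m.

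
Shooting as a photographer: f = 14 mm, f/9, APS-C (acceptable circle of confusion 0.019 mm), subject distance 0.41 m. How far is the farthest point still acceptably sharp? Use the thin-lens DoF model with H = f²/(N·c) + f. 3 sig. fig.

Hyperfocal distance H = f²/(N·c) + f = 14²/(9 × 0.019) + 14 = 196/0.171 + 14 ≈ 1160.2 mm ≈ 1.160 m.
Far limit Df = s·(H − f)/(H − s) = 410 × (1160.2 − 14) / (1160.2 − 410) = 410 × 1146.2 / 750.2 ≈ 626.42 mm ≈ 0.626 m.

0.626 m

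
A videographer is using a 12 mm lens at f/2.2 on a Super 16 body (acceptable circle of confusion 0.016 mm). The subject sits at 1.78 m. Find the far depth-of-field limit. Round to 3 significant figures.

3.13 m

Hyperfocal distance H = f²/(N·c) + f = 12²/(2.2 × 0.016) + 12 = 144/0.0352 + 12 ≈ 4102.9 mm ≈ 4.103 m.
Far limit Df = s·(H − f)/(H − s) = 1780 × (4102.9 − 12) / (4102.9 − 1780) = 1780 × 4090.9 / 2322.9 ≈ 3134.8 mm ≈ 3.13 m.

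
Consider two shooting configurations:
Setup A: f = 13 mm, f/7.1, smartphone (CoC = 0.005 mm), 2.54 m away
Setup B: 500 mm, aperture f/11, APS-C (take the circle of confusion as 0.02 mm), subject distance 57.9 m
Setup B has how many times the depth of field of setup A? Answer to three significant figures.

1.56

Setup A: H = 13²/(7.1×0.005) + 13 ≈ 4773.6 mm; DoF = Df − Dn = 5413.7 − 1659.2 ≈ 3754.5 mm.
Setup B: H = 500²/(11×0.02) + 500 ≈ 1136863.6 mm; DoF = Df − Dn = 60980.2 − 55116.0 ≈ 5864.2 mm.
Ratio = 5864.2 / 3754.5 ≈ 1.56.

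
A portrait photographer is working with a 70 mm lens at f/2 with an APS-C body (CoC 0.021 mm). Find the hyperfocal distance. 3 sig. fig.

Hyperfocal distance H = f²/(N·c) + f = 70²/(2 × 0.021) + 70 = 4900/0.042 + 70 ≈ 116736.7 mm ≈ 117 m.

117 m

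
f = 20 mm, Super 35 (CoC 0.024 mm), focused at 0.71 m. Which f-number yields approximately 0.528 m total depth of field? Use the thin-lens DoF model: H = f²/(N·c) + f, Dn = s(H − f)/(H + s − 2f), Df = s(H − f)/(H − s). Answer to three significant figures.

Write h = H − f = f²/(N·c). The thin-lens limits are Dn = s·h/(h + (s−f)) and Df = s·h/(h − (s−f)), so DoF = Df − Dn = 2·s·(s−f)·h / (h² − (s−f)²).
That is a quadratic in h: DoF·h² − 2·s·(s−f)·h − DoF·(s−f)² = 0 ⇒ h = (s−f)·(s + √(s² + DoF²)) / DoF = 690 × (710 + √(710² + 528²)) / 528 = 690 × (710 + 884.807) / 528 ≈ 2084.1 mm.
Then N = f²/(c·h) = 20² / (0.024 × 2084.1) = 400 / 50.019 ≈ 8.

f/8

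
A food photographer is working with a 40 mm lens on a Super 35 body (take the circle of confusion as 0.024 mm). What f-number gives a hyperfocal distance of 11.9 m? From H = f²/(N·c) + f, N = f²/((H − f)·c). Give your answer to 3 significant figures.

Rearrange H = f²/(N·c) + f for N: N = f² / ((H − f)·c).
N = 40² / ((11900 − 40) × 0.024) = 1600 / 284.6 ≈ 5.62.

f/5.62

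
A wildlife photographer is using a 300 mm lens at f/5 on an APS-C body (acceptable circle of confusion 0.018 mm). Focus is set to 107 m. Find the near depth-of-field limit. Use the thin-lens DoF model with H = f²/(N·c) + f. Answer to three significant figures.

Hyperfocal distance H = f²/(N·c) + f = 300²/(5 × 0.018) + 300 = 90000/0.09 + 300 ≈ 1000300.0 mm ≈ 1000 m.
Near limit Dn = s·(H − f)/(H + s − 2f) = 107000 × (1000300.0 − 300) / (1000300.0 + 107000 − 2 × 300) = 107000 × 1000000.0 / 1106700.0 ≈ 96684 mm ≈ 96.7 m.

96.7 m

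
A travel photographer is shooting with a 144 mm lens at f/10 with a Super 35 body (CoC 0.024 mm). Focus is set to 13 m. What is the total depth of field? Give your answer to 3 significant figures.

Hyperfocal distance H = f²/(N·c) + f = 144²/(10 × 0.024) + 144 = 20736/0.24 + 144 ≈ 86544.0 mm ≈ 86.54 m.
Near limit Dn = s·(H − f)/(H + s − 2f) = 13000 × (86544.0 − 144) / (86544.0 + 13000 − 2 × 144) = 13000 × 86400.0 / 99256.0 ≈ 11316.2 mm.
Far limit Df = s·(H − f)/(H − s) = 13000 × (86544.0 − 144) / (86544.0 − 13000) = 13000 × 86400.0 / 73544.0 ≈ 15272.5 mm.
Depth of field = Df − Dn = 15272.5 − 11316.2 ≈ 3956.3 mm ≈ 3.96 m.

3.96 m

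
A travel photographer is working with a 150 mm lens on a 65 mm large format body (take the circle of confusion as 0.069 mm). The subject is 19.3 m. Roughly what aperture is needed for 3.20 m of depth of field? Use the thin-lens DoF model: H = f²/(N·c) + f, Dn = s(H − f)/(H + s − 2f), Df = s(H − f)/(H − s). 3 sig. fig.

f/1.40

Write h = H − f = f²/(N·c). The thin-lens limits are Dn = s·h/(h + (s−f)) and Df = s·h/(h − (s−f)), so DoF = Df − Dn = 2·s·(s−f)·h / (h² − (s−f)²).
That is a quadratic in h: DoF·h² − 2·s·(s−f)·h − DoF·(s−f)² = 0 ⇒ h = (s−f)·(s + √(s² + DoF²)) / DoF = 19150 × (19300 + √(19300² + 3200²)) / 3200 = 19150 × (19300 + 19563.5) / 3200 ≈ 232574 mm.
Then N = f²/(c·h) = 150² / (0.069 × 232574) = 22500 / 16048 ≈ 1.40.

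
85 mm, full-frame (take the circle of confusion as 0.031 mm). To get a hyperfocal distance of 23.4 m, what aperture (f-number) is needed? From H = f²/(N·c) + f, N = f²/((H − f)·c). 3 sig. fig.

f/10

Rearrange H = f²/(N·c) + f for N: N = f² / ((H − f)·c).
N = 85² / ((23400 − 85) × 0.031) = 7225 / 722.8 ≈ 10.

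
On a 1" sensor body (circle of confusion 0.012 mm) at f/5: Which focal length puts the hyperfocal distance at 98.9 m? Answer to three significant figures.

77.0 mm

From H = f²/(N·c) + f, with f ≪ H: f ≈ √(H·N·c) = √(98900 × 5 × 0.012) = √5934.0 ≈ 77.03 mm.
The +f correction barely moves this — solving exactly, f² + N·c·f − N·c·H = 0 ⇒ f = (−N·c + √((N·c)² + 4·N·c·H))/2 = (−0.06 + √23736)/2 ≈ 77.002 mm, so f ≈ 77.0 mm.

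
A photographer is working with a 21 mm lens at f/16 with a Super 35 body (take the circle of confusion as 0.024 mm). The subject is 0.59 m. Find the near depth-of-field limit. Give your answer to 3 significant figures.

Hyperfocal distance H = f²/(N·c) + f = 21²/(16 × 0.024) + 21 = 441/0.384 + 21 ≈ 1169.4 mm ≈ 1.169 m.
Near limit Dn = s·(H − f)/(H + s − 2f) = 590 × (1169.4 − 21) / (1169.4 + 590 − 2 × 21) = 590 × 1148.4 / 1717.4 ≈ 394.53 mm.

395 mm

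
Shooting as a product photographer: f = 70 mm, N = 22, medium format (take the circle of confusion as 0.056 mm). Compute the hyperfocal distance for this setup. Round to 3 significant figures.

Hyperfocal distance H = f²/(N·c) + f = 70²/(22 × 0.056) + 70 = 4900/1.232 + 70 ≈ 4047.3 mm ≈ 4.05 m.

4.05 m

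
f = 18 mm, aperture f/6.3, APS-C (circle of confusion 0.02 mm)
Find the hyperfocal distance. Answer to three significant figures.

2.59 m

Hyperfocal distance H = f²/(N·c) + f = 18²/(6.3 × 0.02) + 18 = 324/0.126 + 18 ≈ 2589.4 mm ≈ 2.59 m.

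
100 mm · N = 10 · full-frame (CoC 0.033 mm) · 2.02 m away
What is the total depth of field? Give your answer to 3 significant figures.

Hyperfocal distance H = f²/(N·c) + f = 100²/(10 × 0.033) + 100 = 10000/0.33 + 100 ≈ 30403.0 mm ≈ 30.40 m.
Near limit Dn = s·(H − f)/(H + s − 2f) = 2020 × (30403.0 − 100) / (30403.0 + 2020 − 2 × 100) = 2020 × 30303.0 / 32223.0 ≈ 1899.64 mm.
Far limit Df = s·(H − f)/(H − s) = 2020 × (30403.0 − 100) / (30403.0 − 2020) = 2020 × 30303.0 / 28383.0 ≈ 2156.65 mm.
Depth of field = Df − Dn = 2156.65 − 1899.64 ≈ 257.01 mm.

257 mm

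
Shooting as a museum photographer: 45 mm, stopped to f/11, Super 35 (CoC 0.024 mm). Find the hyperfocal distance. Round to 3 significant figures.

7.72 m

Hyperfocal distance H = f²/(N·c) + f = 45²/(11 × 0.024) + 45 = 2025/0.264 + 45 ≈ 7715.5 mm ≈ 7.72 m.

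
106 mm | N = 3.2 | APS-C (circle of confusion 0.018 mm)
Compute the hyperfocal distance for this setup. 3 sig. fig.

Hyperfocal distance H = f²/(N·c) + f = 106²/(3.2 × 0.018) + 106 = 11236/0.0576 + 106 ≈ 195175.4 mm ≈ 195 m.

195 m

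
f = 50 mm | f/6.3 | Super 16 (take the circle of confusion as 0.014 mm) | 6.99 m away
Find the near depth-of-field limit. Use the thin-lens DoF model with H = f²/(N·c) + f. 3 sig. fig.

5.62 m

Hyperfocal distance H = f²/(N·c) + f = 50²/(6.3 × 0.014) + 50 = 2500/0.0882 + 50 ≈ 28394.7 mm ≈ 28.39 m.
Near limit Dn = s·(H − f)/(H + s − 2f) = 6990 × (28394.7 − 50) / (28394.7 + 6990 − 2 × 50) = 6990 × 28344.7 / 35284.7 ≈ 5615.2 mm ≈ 5.62 m.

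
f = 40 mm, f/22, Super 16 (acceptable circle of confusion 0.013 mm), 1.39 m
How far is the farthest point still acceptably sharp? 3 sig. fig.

Hyperfocal distance H = f²/(N·c) + f = 40²/(22 × 0.013) + 40 = 1600/0.286 + 40 ≈ 5634.4 mm ≈ 5.634 m.
Far limit Df = s·(H − f)/(H − s) = 1390 × (5634.4 − 40) / (5634.4 − 1390) = 1390 × 5594.4 / 4244.4 ≈ 1832.1 mm ≈ 1.83 m.

1.83 m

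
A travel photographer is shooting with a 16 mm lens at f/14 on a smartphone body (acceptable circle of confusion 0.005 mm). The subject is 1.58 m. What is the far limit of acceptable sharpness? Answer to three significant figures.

2.76 m

Hyperfocal distance H = f²/(N·c) + f = 16²/(14 × 0.005) + 16 = 256/0.07 + 16 ≈ 3673.1 mm ≈ 3.673 m.
Far limit Df = s·(H − f)/(H − s) = 1580 × (3673.1 − 16) / (3673.1 − 1580) = 1580 × 3657.1 / 2093.1 ≈ 2760.6 mm ≈ 2.76 m.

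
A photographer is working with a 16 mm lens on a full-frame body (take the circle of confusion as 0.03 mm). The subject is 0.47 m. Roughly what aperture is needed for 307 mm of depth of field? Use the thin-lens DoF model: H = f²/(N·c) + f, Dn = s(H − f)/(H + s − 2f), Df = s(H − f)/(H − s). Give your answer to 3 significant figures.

f/5.59

Write h = H − f = f²/(N·c). The thin-lens limits are Dn = s·h/(h + (s−f)) and Df = s·h/(h − (s−f)), so DoF = Df − Dn = 2·s·(s−f)·h / (h² − (s−f)²).
That is a quadratic in h: DoF·h² − 2·s·(s−f)·h − DoF·(s−f)² = 0 ⇒ h = (s−f)·(s + √(s² + DoF²)) / DoF = 454 × (470 + √(470² + 307²)) / 307 = 454 × (470 + 561.381) / 307 ≈ 1525.2 mm.
Then N = f²/(c·h) = 16² / (0.03 × 1525.2) = 256 / 45.757 ≈ 5.59.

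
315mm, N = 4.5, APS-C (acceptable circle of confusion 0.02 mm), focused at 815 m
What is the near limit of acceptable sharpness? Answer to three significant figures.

469 m

Hyperfocal distance H = f²/(N·c) + f = 315²/(4.5 × 0.02) + 315 = 99225/0.09 + 315 ≈ 1102815.0 mm ≈ 1103 m.
Near limit Dn = s·(H − f)/(H + s − 2f) = 815000 × (1102815.0 − 315) / (1102815.0 + 815000 − 2 × 315) = 815000 × 1102500.0 / 1917185.0 ≈ 468675 mm ≈ 469 m.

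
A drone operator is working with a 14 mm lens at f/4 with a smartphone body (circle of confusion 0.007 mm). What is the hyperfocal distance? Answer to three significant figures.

Hyperfocal distance H = f²/(N·c) + f = 14²/(4 × 0.007) + 14 = 196/0.028 + 14 ≈ 7014.0 mm ≈ 7.01 m.

7.01 m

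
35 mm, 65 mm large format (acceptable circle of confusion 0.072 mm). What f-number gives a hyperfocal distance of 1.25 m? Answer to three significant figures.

f/14

Rearrange H = f²/(N·c) + f for N: N = f² / ((H − f)·c).
N = 35² / ((1250 − 35) × 0.072) = 1225 / 87.48 ≈ 14.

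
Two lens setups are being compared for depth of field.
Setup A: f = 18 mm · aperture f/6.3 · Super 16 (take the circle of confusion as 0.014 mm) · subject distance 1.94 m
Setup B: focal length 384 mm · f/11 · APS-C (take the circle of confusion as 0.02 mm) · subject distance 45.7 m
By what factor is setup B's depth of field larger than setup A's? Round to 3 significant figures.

2.22

Setup A: H = 18²/(6.3×0.014) + 18 ≈ 3691.5 mm; DoF = Df − Dn = 4068.9 − 1273.6 ≈ 2795.3 mm.
Setup B: H = 384²/(11×0.02) + 384 ≈ 670638.5 mm; DoF = Df − Dn = 49013.8 − 42805.9 ≈ 6207.9 mm.
Ratio = 6207.9 / 2795.3 ≈ 2.22.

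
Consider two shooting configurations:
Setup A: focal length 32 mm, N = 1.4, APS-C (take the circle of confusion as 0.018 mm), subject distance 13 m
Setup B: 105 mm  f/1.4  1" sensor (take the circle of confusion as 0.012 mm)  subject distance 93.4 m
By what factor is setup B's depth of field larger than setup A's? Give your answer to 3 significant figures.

2.93

Setup A: H = 32²/(1.4×0.018) + 32 ≈ 40666.9 mm; DoF = Df − Dn = 19093.3 − 9854.9 ≈ 9238.4 mm.
Setup B: H = 105²/(1.4×0.012) + 105 ≈ 656355.0 mm; DoF = Df − Dn = 108879 − 81775 ≈ 27104 mm.
Ratio = 27104 / 9238.4 ≈ 2.93.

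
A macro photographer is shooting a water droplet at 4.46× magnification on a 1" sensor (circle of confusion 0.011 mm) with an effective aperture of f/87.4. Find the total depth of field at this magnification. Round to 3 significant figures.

At magnification m, DoF ≈ 2·N_eff·c/m² = 2 × 87.4 × 0.011 / 4.46² = 1.923 / 19.89 ≈ 0.0967 mm.

0.0967 mm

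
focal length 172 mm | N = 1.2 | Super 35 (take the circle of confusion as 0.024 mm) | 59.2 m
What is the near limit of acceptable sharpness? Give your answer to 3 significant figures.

56.0 m

Hyperfocal distance H = f²/(N·c) + f = 172²/(1.2 × 0.024) + 172 = 29584/0.0288 + 172 ≈ 1027394.2 mm ≈ 1027 m.
Near limit Dn = s·(H − f)/(H + s − 2f) = 59200 × (1027394.2 − 172) / (1027394.2 + 59200 − 2 × 172) = 59200 × 1027222.2 / 1086250.2 ≈ 55983 mm ≈ 56.0 m.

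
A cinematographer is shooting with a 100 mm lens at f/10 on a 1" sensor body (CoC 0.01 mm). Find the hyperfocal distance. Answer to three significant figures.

Hyperfocal distance H = f²/(N·c) + f = 100²/(10 × 0.01) + 100 = 10000/0.1 + 100 ≈ 100100.0 mm ≈ 100 m.

100 m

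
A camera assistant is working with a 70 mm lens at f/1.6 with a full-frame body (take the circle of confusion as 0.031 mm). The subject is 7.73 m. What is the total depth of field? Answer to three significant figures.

Hyperfocal distance H = f²/(N·c) + f = 70²/(1.6 × 0.031) + 70 = 4900/0.0496 + 70 ≈ 98860.3 mm ≈ 98.86 m.
Near limit Dn = s·(H − f)/(H + s − 2f) = 7730 × (98860.3 − 70) / (98860.3 + 7730 − 2 × 70) = 7730 × 98790.3 / 106450.3 ≈ 7173.8 mm.
Far limit Df = s·(H − f)/(H − s) = 7730 × (98860.3 − 70) / (98860.3 − 7730) = 7730 × 98790.3 / 91130.3 ≈ 8379.7 mm.
Depth of field = Df − Dn = 8379.7 − 7173.8 ≈ 1205.9 mm ≈ 1.21 m.

1.21 m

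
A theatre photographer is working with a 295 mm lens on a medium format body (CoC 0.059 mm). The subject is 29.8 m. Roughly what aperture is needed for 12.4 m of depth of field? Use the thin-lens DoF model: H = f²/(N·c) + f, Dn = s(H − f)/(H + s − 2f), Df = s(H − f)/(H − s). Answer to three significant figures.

Write h = H − f = f²/(N·c). The thin-lens limits are Dn = s·h/(h + (s−f)) and Df = s·h/(h − (s−f)), so DoF = Df − Dn = 2·s·(s−f)·h / (h² − (s−f)²).
That is a quadratic in h: DoF·h² − 2·s·(s−f)·h − DoF·(s−f)² = 0 ⇒ h = (s−f)·(s + √(s² + DoF²)) / DoF = 29505 × (29800 + √(29800² + 12400²)) / 12400 = 29505 × (29800 + 32276.9) / 12400 ≈ 147708 mm.
Then N = f²/(c·h) = 295² / (0.059 × 147708) = 87025 / 8714.8 ≈ 9.99.

f/9.99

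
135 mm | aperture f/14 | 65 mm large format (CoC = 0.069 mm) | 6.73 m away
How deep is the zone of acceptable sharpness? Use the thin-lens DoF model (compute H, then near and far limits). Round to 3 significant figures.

Hyperfocal distance H = f²/(N·c) + f = 135²/(14 × 0.069) + 135 = 18225/0.966 + 135 ≈ 19001.5 mm ≈ 19.00 m.
Near limit Dn = s·(H − f)/(H + s − 2f) = 6730 × (19001.5 − 135) / (19001.5 + 6730 − 2 × 135) = 6730 × 18866.5 / 25461.5 ≈ 4986.8 mm.
Far limit Df = s·(H − f)/(H − s) = 6730 × (19001.5 − 135) / (19001.5 − 6730) = 6730 × 18866.5 / 12271.5 ≈ 10346.9 mm.
Depth of field = Df − Dn = 10346.9 − 4986.8 ≈ 5360.1 mm ≈ 5.36 m.

5.36 m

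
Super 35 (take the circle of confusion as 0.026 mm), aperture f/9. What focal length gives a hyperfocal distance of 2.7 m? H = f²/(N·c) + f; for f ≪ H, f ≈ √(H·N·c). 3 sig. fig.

From H = f²/(N·c) + f, with f ≪ H: f ≈ √(H·N·c) = √(2700 × 9 × 0.026) = √631.80 ≈ 25.14 mm.
Exact: f² + N·c·f − N·c·H = 0 ⇒ f = (−N·c + √((N·c)² + 4·N·c·H))/2 = (−0.234 + √2527.3)/2 ≈ 25.019 mm ≈ 25.0 mm.

25.0 mm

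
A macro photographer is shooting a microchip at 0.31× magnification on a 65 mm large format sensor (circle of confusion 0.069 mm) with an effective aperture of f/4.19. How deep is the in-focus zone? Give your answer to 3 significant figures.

6.02 mm

At magnification m, DoF ≈ 2·N_eff·c/m² = 2 × 4.19 × 0.069 / 0.31² = 0.5782 / 0.0961 ≈ 6.02 mm.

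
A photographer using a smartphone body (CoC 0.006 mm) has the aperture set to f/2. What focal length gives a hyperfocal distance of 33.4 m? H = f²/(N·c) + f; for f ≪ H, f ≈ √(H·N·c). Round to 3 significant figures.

20.0 mm

From H = f²/(N·c) + f, with f ≪ H: f ≈ √(H·N·c) = √(33400 × 2 × 0.006) = √400.80 ≈ 20.02 mm.
The +f correction barely moves this — solving exactly, f² + N·c·f − N·c·H = 0 ⇒ f = (−N·c + √((N·c)² + 4·N·c·H))/2 = (−0.012 + √1603.2)/2 ≈ 20.014 mm, so f ≈ 20.0 mm.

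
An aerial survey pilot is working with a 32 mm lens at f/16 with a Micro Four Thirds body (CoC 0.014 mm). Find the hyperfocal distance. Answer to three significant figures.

4.60 m

Hyperfocal distance H = f²/(N·c) + f = 32²/(16 × 0.014) + 32 = 1024/0.224 + 32 ≈ 4603.4 mm ≈ 4.60 m.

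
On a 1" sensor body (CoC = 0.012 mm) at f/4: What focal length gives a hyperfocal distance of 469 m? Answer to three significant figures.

150 mm

From H = f²/(N·c) + f, with f ≪ H: f ≈ √(H·N·c) = √(469000 × 4 × 0.012) = √22512 ≈ 150.0 mm.
The +f correction barely moves this — solving exactly, f² + N·c·f − N·c·H = 0 ⇒ f = (−N·c + √((N·c)² + 4·N·c·H))/2 = (−0.048 + √90048)/2 ≈ 150.02 mm, so f ≈ 150 mm.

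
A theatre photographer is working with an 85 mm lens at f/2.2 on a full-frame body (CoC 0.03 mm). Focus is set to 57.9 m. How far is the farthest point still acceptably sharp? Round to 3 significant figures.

123 m

Hyperfocal distance H = f²/(N·c) + f = 85²/(2.2 × 0.03) + 85 = 7225/0.066 + 85 ≈ 109554.7 mm ≈ 109.6 m.
Far limit Df = s·(H − f)/(H − s) = 57900 × (109554.7 − 85) / (109554.7 − 57900) = 57900 × 109469.7 / 51654.7 ≈ 122705 mm ≈ 123 m.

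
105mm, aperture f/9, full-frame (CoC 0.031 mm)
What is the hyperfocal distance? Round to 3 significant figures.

Hyperfocal distance H = f²/(N·c) + f = 105²/(9 × 0.031) + 105 = 11025/0.279 + 105 ≈ 39621.1 mm ≈ 39.6 m.

39.6 m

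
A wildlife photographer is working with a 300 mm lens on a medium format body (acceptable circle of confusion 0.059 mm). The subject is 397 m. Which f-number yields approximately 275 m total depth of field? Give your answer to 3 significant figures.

f/1.20

Write h = H − f = f²/(N·c). The thin-lens limits are Dn = s·h/(h + (s−f)) and Df = s·h/(h − (s−f)), so DoF = Df − Dn = 2·s·(s−f)·h / (h² − (s−f)²).
That is a quadratic in h: DoF·h² − 2·s·(s−f)·h − DoF·(s−f)² = 0 ⇒ h = (s−f)·(s + √(s² + DoF²)) / DoF = 396700 × (397000 + √(397000² + 275000²)) / 275000 = 396700 × (397000 + 482943) / 275000 ≈ 1269358 mm.
Then N = f²/(c·h) = 300² / (0.059 × 1269358) = 90000 / 74892 ≈ 1.20.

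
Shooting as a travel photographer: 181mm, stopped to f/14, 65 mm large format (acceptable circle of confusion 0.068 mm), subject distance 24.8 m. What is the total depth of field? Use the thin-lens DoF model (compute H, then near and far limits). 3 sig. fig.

72.7 m

Hyperfocal distance H = f²/(N·c) + f = 181²/(14 × 0.068) + 181 = 32761/0.952 + 181 ≈ 34593.8 mm ≈ 34.59 m.
Near limit Dn = s·(H − f)/(H + s − 2f) = 24800 × (34593.8 − 181) / (34593.8 + 24800 − 2 × 181) = 24800 × 34412.8 / 59031.8 ≈ 14457 mm.
Far limit Df = s·(H − f)/(H − s) = 24800 × (34593.8 − 181) / (34593.8 − 24800) = 24800 × 34412.8 / 9793.8 ≈ 87140 mm.
Depth of field = Df − Dn = 87140 − 14457 ≈ 72683 mm ≈ 72.7 m.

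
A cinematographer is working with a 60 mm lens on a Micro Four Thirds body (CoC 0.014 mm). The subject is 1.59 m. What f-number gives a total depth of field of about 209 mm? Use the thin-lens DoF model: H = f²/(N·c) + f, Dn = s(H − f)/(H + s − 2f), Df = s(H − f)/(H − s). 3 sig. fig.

Write h = H − f = f²/(N·c). The thin-lens limits are Dn = s·h/(h + (s−f)) and Df = s·h/(h − (s−f)), so DoF = Df − Dn = 2·s·(s−f)·h / (h² − (s−f)²).
That is a quadratic in h: DoF·h² − 2·s·(s−f)·h − DoF·(s−f)² = 0 ⇒ h = (s−f)·(s + √(s² + DoF²)) / DoF = 1530 × (1590 + √(1590² + 209²)) / 209 = 1530 × (1590 + 1603.68) / 209 ≈ 23380 mm.
Then N = f²/(c·h) = 60² / (0.014 × 23380) = 3600 / 327.31 ≈ 11.

f/11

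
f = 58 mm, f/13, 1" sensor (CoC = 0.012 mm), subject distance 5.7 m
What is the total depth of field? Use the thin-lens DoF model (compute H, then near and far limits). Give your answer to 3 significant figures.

Hyperfocal distance H = f²/(N·c) + f = 58²/(13 × 0.012) + 58 = 3364/0.156 + 58 ≈ 21622.1 mm ≈ 21.62 m.
Near limit Dn = s·(H − f)/(H + s − 2f) = 5700 × (21622.1 − 58) / (21622.1 + 5700 − 2 × 58) = 5700 × 21564.1 / 27206.1 ≈ 4517.9 mm.
Far limit Df = s·(H − f)/(H − s) = 5700 × (21622.1 − 58) / (21622.1 − 5700) = 5700 × 21564.1 / 15922.1 ≈ 7719.8 mm.
Depth of field = Df − Dn = 7719.8 − 4517.9 ≈ 3201.9 mm ≈ 3.20 m.

3.20 m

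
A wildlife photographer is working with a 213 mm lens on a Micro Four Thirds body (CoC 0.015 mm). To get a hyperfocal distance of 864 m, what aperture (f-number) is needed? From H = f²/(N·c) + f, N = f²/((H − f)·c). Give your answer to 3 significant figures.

Rearrange H = f²/(N·c) + f for N: N = f² / ((H − f)·c).
N = 213² / ((864000 − 213) × 0.015) = 45369 / 12957 ≈ 3.50.

f/3.50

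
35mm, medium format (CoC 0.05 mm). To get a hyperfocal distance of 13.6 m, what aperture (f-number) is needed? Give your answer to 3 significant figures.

Rearrange H = f²/(N·c) + f for N: N = f² / ((H − f)·c).
N = 35² / ((13600 − 35) × 0.05) = 1225 / 678.2 ≈ 1.81.

f/1.81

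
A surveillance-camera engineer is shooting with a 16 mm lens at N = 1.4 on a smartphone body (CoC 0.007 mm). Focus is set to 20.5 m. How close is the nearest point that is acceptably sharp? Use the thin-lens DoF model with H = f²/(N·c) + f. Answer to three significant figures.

11.5 m

Hyperfocal distance H = f²/(N·c) + f = 16²/(1.4 × 0.007) + 16 = 256/0.0098 + 16 ≈ 26138.4 mm ≈ 26.14 m.
Near limit Dn = s·(H − f)/(H + s − 2f) = 20500 × (26138.4 − 16) / (26138.4 + 20500 − 2 × 16) = 20500 × 26122.4 / 46606.4 ≈ 11490 mm ≈ 11.5 m.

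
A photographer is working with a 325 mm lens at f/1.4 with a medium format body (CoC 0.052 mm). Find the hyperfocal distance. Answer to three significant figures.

1450 m

Hyperfocal distance H = f²/(N·c) + f = 325²/(1.4 × 0.052) + 325 = 105625/0.0728 + 325 ≈ 1451217.9 mm ≈ 1450 m.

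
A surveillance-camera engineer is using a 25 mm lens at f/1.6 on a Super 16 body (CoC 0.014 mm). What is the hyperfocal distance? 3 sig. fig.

Hyperfocal distance H = f²/(N·c) + f = 25²/(1.6 × 0.014) + 25 = 625/0.0224 + 25 ≈ 27926.8 mm ≈ 27.9 m.

27.9 m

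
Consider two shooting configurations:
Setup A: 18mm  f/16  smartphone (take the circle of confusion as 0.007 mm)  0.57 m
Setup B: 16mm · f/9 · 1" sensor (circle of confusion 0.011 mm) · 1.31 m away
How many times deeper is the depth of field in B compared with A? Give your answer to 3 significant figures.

7.75

Setup A: H = 18²/(16×0.007) + 18 ≈ 2910.9 mm; DoF = Df − Dn = 704.41 − 478.66 ≈ 225.75 mm.
Setup B: H = 16²/(9×0.011) + 16 ≈ 2601.9 mm; DoF = Df − Dn = 2622.2 − 873.1 ≈ 1749.1 mm.
Ratio = 1749.1 / 225.75 ≈ 7.75.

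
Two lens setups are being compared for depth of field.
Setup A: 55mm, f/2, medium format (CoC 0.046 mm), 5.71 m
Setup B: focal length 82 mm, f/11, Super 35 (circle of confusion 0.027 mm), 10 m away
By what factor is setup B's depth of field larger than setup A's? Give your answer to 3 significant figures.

5.36

Setup A: H = 55²/(2×0.046) + 55 ≈ 32935.4 mm; DoF = Df − Dn = 6896.0 − 4872.1 ≈ 2023.9 mm.
Setup B: H = 82²/(11×0.027) + 82 ≈ 22721.7 mm; DoF = Df − Dn = 17796 − 6954 ≈ 10842 mm.
Ratio = 10842 / 2023.9 ≈ 5.36.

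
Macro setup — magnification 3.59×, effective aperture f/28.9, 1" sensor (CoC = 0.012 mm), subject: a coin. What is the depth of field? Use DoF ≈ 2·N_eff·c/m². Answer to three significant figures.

At magnification m, DoF ≈ 2·N_eff·c/m² = 2 × 28.9 × 0.012 / 3.59² = 0.6936 / 12.89 ≈ 0.0538 mm.

0.0538 mm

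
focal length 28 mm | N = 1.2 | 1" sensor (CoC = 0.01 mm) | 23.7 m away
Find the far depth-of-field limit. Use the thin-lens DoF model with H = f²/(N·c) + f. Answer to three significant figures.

37.2 m

Hyperfocal distance H = f²/(N·c) + f = 28²/(1.2 × 0.01) + 28 = 784/0.012 + 28 ≈ 65361.3 mm ≈ 65.36 m.
Far limit Df = s·(H − f)/(H − s) = 23700 × (65361.3 − 28) / (65361.3 − 23700) = 23700 × 65333.3 / 41661.3 ≈ 37166 mm ≈ 37.2 m.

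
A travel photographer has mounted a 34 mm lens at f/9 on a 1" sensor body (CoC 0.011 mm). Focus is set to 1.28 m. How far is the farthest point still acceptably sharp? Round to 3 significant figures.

1.43 m

Hyperfocal distance H = f²/(N·c) + f = 34²/(9 × 0.011) + 34 = 1156/0.099 + 34 ≈ 11710.8 mm ≈ 11.71 m.
Far limit Df = s·(H − f)/(H − s) = 1280 × (11710.8 − 34) / (11710.8 − 1280) = 1280 × 11676.8 / 10430.8 ≈ 1432.9 mm ≈ 1.43 m.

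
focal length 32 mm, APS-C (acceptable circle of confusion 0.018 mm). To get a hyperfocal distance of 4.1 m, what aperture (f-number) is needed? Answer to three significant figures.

f/14

Rearrange H = f²/(N·c) + f for N: N = f² / ((H − f)·c).
N = 32² / ((4100 − 32) × 0.018) = 1024 / 73.22 ≈ 14.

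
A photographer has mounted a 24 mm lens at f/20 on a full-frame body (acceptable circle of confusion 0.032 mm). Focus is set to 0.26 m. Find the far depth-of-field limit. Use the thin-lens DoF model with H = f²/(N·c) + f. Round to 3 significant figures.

352 mm

Hyperfocal distance H = f²/(N·c) + f = 24²/(20 × 0.032) + 24 = 576/0.64 + 24 ≈ 924.0 mm ≈ 0.924 m.
Far limit Df = s·(H − f)/(H − s) = 260 × (924.0 − 24) / (924.0 − 260) = 260 × 900.0 / 664.0 ≈ 352.41 mm.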